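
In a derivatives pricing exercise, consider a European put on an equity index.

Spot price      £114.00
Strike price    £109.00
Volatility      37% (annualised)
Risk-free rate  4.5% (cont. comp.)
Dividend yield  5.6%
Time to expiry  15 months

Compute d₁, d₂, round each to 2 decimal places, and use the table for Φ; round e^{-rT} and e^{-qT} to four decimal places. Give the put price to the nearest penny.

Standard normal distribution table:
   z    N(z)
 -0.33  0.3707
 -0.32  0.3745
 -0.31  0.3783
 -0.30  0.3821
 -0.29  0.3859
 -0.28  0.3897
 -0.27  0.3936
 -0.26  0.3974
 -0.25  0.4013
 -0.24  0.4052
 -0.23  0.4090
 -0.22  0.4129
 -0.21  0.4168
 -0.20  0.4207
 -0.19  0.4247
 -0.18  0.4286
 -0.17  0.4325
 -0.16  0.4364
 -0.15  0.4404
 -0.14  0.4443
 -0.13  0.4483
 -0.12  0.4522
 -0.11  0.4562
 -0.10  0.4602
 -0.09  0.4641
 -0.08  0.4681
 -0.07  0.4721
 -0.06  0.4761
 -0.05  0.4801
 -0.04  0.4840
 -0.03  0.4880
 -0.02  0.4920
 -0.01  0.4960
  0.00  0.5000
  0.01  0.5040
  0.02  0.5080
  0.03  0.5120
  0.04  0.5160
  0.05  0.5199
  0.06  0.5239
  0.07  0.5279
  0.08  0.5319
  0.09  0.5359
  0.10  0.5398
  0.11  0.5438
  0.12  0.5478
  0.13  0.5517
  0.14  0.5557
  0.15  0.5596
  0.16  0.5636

£15.42

T = 1.25;  σ√T = 0.4137
d₁ = [ln(114/109) + (0.045 − 0.056 + 0.37²/2)·1.25] / 0.4137 = [0.0449 + 0.0718] / 0.4137 = 0.2820 ⇒ 0.28
d₂ = d₁ − σ√T = 0.2820 − 0.4137 = -0.1317 ⇒ -0.13
e^(−qT) = e^(−0.056·1.25) = 0.9324;  e^(−rT) = e^(−0.045·1.25) = 0.9453
N(−d₂) = N(0.13) = 0.5517;  N(−d₁) = N(-0.28) = 0.3897
P = 109·0.9453·0.5517 − 114·0.9324·0.3897 = 56.8459 − 41.4226 = 15.4233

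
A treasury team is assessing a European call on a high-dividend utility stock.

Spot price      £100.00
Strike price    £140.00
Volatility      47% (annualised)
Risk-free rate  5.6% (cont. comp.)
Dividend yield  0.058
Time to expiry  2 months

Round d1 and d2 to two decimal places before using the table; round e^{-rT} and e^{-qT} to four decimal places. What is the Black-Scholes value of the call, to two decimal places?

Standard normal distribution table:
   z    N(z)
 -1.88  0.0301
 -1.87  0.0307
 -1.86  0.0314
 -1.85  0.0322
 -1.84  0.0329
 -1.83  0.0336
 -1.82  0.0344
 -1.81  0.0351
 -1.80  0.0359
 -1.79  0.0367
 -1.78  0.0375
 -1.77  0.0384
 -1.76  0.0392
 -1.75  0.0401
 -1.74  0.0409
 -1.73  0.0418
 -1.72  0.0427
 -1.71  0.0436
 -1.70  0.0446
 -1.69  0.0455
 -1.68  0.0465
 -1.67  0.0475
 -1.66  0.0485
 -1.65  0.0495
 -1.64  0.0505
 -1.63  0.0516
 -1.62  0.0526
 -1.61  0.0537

σ√T = 0.47·√0.1667 = 0.1919
d₁ = [ln(100/140) + (0.056 − 0.058 + ½·0.47²)·0.1667] / (σ√T) = (-0.3365 + 0.0181) / 0.1919 = -1.6594 → -1.66
d₂ = -1.6594 − 0.1919 = -1.8513 → -1.85
exp(−qT) = exp(−0.058·0.1667) = 0.9904;  exp(−rT) = exp(−0.056·0.1667) = 0.9907
C = 100·0.9904·N(-1.66) − 140·0.9907·N(-1.85) = 100·0.9904·0.0485 − 140·0.9907·0.0322 = 4.8034 − 4.4661 = 0.3374

£0.34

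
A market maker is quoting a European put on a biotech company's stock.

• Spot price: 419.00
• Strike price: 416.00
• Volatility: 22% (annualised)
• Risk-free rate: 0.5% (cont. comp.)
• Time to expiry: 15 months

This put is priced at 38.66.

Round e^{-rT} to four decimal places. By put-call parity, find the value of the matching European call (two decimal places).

44.24

exp(−rT) = exp(−0.005·1.25) = 0.9938
Put-call parity: C − P = S − K·e^(−rT) = 419 − 416·0.9938 = 419 − 413.4208 = 5.5792
C = P + (C − P) = 38.66 + (5.5792) = 44.2392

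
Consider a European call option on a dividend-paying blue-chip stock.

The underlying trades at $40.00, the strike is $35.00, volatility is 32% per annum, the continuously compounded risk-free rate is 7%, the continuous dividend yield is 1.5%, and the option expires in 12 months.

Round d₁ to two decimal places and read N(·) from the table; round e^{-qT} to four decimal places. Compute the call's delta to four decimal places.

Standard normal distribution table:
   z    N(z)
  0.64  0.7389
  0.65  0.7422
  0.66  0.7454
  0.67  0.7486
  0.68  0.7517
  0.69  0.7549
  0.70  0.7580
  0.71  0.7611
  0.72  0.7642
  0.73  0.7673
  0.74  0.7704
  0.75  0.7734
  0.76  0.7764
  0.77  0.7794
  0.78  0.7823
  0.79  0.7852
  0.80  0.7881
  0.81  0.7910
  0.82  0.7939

σ√T = 0.32·√1 = 0.3200
d₁ = [ln(40/35) + (0.07 − 0.015 + ½·0.32²)·1] / (σ√T) = (0.1335 + 0.1062) / 0.3200 = 0.7492 ⇒ 0.75
N(d₁) = N(0.75) = 0.7734
Δ_call = e^(−qT)·N(d₁) = 0.9851·0.7734 = 0.7619

0.7619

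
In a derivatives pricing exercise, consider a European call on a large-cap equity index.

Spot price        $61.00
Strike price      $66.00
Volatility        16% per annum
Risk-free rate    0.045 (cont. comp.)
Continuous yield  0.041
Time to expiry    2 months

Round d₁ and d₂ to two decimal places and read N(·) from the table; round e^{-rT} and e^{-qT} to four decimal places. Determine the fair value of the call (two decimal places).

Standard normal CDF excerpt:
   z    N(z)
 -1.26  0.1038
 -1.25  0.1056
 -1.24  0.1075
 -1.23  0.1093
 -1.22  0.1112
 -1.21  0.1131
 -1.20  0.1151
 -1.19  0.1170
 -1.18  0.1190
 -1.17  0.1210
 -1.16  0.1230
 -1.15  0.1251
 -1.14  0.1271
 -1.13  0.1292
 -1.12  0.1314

$0.29

T = 0.1667;  σ√T = 0.0653
ln(S/K) + (r − q + σ²/2)T = ln(61/66) + (0.045 − 0.041 + 0.16²/2)·0.1667 = -0.0788 + 0.0028 = -0.0760
d₁ = -0.0760 / 0.0653 = -1.1632 ≈ -1.16
d₂ = d₁ − σ√T = -1.1632 − 0.0653 = -1.2285 ≈ -1.23
e^(−qT) = e^(−0.041·0.1667) = 0.9932;  e^(−rT) = e^(−0.045·0.1667) = 0.9925
N(d₁) = N(-1.16) = 0.1230;  N(d₂) = N(-1.23) = 0.1093
C = 61·0.9932·0.1230 − 66·0.9925·0.1093 = 7.4520 − 7.1597 = 0.2923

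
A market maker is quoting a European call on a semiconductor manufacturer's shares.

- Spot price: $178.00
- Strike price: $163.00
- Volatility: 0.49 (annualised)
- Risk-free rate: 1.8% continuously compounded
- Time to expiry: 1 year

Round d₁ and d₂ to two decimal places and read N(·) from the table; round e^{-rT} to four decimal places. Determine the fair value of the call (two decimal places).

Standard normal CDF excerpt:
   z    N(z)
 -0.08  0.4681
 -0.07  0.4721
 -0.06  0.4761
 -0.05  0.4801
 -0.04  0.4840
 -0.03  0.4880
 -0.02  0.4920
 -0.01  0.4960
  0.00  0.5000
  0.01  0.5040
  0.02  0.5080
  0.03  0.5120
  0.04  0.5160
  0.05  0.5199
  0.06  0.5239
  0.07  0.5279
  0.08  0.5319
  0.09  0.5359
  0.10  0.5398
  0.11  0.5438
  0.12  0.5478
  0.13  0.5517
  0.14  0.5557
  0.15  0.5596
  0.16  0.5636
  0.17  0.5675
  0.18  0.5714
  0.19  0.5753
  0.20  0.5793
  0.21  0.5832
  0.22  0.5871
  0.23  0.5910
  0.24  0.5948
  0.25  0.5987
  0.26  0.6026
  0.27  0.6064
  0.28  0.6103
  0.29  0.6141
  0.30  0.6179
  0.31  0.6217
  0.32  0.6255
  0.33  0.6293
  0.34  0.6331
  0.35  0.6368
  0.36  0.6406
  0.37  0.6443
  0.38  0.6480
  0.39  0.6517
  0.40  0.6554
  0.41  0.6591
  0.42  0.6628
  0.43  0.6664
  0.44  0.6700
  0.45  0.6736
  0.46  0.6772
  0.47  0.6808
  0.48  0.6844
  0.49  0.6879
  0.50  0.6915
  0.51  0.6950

$42.41

T = 1;  σ√T = 0.4900
d₁ = [ln(178/163) + (0.018 + ½·0.49²)·1] / (σ√T) = (0.0880 + 0.1380) / 0.4900 = 0.4614 ⇒ 0.46
d₂ = 0.4614 − 0.4900 = -0.0286 ⇒ -0.03
e^(−rT) = e^(−0.018·1) = 0.9822
N(d₁) = N(0.46) = 0.6772;  N(d₂) = N(-0.03) = 0.4880
C = 178·0.6772 − 163·0.9822·0.4880 = 120.5416 − 78.1281 = 42.4135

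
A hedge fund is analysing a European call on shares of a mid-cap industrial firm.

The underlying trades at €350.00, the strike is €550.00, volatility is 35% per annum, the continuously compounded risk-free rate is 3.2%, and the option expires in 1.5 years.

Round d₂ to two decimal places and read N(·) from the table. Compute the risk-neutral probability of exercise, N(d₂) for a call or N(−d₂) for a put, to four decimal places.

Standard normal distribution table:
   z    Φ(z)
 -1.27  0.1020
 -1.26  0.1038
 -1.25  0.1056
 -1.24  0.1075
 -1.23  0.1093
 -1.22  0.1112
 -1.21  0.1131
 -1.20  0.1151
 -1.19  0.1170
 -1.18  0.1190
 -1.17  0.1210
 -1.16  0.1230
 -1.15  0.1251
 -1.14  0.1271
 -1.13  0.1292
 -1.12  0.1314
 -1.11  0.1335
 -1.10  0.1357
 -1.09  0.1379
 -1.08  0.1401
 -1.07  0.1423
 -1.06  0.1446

σ√T = 0.35·√1.5 = 0.4287
d₁ = [ln(350/550) + (0.032 + 0.35²/2)·1.5] / 0.4287 = [-0.4520 + 0.1399] / 0.4287 = -0.7281 → -0.73
d₂ = d₁ − σ√T = -0.7281 − 0.4287 = -1.1568 → -1.16
Risk-neutral Pr[S_T > K] = N(d₂) = N(-1.16) = 0.1230

0.1230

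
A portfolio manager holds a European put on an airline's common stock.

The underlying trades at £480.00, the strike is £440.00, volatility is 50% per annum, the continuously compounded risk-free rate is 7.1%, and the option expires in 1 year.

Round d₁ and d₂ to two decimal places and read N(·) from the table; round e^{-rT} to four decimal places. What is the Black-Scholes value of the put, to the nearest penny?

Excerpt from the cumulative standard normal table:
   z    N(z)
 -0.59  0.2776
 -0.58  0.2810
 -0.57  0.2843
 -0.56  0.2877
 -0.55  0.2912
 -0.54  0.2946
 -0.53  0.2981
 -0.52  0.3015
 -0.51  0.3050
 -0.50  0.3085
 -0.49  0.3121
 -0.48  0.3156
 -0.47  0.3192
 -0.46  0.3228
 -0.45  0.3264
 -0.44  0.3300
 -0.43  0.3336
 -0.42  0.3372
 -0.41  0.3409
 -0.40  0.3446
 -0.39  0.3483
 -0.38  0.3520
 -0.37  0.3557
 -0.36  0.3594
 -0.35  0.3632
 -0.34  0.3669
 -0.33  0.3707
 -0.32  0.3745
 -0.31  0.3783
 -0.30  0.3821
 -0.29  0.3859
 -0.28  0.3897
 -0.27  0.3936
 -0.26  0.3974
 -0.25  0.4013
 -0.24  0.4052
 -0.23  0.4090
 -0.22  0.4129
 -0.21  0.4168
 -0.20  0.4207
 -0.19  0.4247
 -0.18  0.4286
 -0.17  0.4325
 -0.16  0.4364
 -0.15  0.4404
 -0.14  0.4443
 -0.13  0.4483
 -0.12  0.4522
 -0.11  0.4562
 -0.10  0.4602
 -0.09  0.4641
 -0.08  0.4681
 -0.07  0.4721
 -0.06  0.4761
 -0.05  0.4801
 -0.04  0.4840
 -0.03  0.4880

£57.03

σ√T = 0.5·√1 = 0.5000
d₁ = [ln(480/440) + (0.071 + ½·0.5²)·1] / (σ√T) = (0.0870 + 0.1960) / 0.5000 = 0.5660 → 0.57
d₂ = 0.5660 − 0.5000 = 0.0660 → 0.07
e^(−rT) = e^(−0.071·1) = 0.9315
P = 440·0.9315·N(-0.07) − 480·N(-0.57) = 440·0.9315·0.4721 − 480·0.2843 = 193.4949 − 136.4640 = 57.0309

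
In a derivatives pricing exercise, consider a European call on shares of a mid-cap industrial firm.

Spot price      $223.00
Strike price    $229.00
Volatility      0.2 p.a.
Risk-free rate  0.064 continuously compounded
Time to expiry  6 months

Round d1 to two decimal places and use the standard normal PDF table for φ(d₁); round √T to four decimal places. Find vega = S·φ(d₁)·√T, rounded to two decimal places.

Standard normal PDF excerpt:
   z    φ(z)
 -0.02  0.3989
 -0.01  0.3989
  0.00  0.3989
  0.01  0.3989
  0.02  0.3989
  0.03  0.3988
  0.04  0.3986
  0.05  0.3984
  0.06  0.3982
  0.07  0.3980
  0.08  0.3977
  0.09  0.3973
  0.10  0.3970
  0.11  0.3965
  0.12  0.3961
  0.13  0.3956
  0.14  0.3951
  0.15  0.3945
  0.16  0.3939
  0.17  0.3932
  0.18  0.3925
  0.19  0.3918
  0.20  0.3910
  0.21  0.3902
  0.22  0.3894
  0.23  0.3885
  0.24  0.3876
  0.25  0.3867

62.52

σ√T = 0.2 × 0.7071 = 0.1414
ln(S/K) + (r + σ²/2)T = ln(223/229) + (0.064 + 0.2²/2)·0.5 = -0.0266 + 0.0420 = 0.0154
d₁ = 0.0154 / 0.1414 = 0.1092 ⇒ 0.11
√T = √0.5 = 0.7071
φ(d₁) = φ(0.11) = 0.3965
vega = S·φ(d₁)·√T = 223·0.3965·0.7071 = 62.5214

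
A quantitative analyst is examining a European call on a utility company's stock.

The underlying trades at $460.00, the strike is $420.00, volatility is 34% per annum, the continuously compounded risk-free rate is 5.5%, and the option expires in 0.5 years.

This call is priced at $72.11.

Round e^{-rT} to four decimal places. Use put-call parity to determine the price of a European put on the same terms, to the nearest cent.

exp(−rT) = exp(−0.055·0.5) = 0.9729
Put-call parity: C − P = S − K·e^(−rT) = 460 − 420·0.9729 = 460 − 408.6180 = 51.3820
P = C − (C − P) = 72.11 − (51.3820) = 20.7280

$20.73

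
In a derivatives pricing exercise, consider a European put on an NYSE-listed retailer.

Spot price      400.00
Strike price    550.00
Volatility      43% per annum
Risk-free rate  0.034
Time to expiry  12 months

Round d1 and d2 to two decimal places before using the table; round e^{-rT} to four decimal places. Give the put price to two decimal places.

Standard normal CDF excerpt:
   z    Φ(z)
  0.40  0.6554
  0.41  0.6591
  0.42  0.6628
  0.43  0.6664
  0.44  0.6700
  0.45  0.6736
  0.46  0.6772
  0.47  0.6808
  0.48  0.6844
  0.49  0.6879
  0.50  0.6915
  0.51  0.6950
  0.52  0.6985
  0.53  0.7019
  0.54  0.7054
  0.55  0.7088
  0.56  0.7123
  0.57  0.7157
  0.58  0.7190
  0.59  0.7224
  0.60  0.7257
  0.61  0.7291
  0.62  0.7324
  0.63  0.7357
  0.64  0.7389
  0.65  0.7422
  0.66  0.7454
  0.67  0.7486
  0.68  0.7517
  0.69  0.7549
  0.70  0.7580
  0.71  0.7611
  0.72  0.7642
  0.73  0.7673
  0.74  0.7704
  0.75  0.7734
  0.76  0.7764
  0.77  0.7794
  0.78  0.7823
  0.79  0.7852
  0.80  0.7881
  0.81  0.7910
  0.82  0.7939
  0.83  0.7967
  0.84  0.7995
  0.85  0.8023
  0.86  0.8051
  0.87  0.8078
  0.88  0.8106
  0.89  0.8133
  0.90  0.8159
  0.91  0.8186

T = 1;  σ√T = 0.4300
ln(S/K) + (r + σ²/2)T = ln(400/550) + (0.034 + 0.43²/2)·1 = -0.3185 + 0.1265 = -0.1920
d₁ = -0.1920 / 0.4300 = -0.4465 ≈ -0.45
d₂ = d₁ − σ√T = -0.4465 − 0.4300 = -0.8765 ≈ -0.88
exp(−rT) = exp(−0.034·1) = 0.9666
P = 550·0.9666·N(0.88) − 400·N(0.45) = 550·0.9666·0.8106 − 400·0.6736 = 430.9393 − 269.4400 = 161.4993

161.50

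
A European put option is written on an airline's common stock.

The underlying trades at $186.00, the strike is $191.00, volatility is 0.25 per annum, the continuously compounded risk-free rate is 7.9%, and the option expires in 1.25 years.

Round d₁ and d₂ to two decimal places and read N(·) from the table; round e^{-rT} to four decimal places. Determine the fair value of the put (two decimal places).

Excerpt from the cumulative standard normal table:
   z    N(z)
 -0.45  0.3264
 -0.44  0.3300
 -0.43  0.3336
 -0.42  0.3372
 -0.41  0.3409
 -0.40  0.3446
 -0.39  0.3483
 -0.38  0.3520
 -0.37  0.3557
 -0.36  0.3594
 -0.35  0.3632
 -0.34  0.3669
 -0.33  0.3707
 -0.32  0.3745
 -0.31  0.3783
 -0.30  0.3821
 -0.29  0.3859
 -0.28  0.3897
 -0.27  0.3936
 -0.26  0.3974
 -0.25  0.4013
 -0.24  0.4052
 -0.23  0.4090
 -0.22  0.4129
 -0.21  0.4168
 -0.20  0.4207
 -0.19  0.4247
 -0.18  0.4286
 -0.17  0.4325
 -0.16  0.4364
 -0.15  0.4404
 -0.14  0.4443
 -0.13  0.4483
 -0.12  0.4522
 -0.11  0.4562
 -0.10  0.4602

$14.16

σ√T = 0.25 × 1.1180 = 0.2795
d₁ = [ln(186/191) + (0.079 + 0.25²/2)·1.25] / 0.2795 = [-0.0265 + 0.1378] / 0.2795 = 0.3981 → 0.40
d₂ = d₁ − σ√T = 0.3981 − 0.2795 = 0.1186 → 0.12
e^(−rT) = e^(−0.079·1.25) = 0.9060
N(−d₂) = N(-0.12) = 0.4522;  N(−d₁) = N(-0.40) = 0.3446
P = 191·0.9060·0.4522 − 186·0.3446 = 78.2514 − 64.0956 = 14.1558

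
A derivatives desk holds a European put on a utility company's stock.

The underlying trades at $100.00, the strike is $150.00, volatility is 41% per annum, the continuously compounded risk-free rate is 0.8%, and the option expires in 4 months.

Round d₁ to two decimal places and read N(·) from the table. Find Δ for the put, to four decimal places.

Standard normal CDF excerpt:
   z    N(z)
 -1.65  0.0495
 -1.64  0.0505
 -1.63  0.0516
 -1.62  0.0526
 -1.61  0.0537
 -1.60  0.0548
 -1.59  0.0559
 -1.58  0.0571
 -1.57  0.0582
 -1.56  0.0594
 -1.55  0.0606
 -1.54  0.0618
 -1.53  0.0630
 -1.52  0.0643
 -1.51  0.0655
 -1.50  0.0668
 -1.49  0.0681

σ√T = 0.41 × 0.5774 = 0.2367
d₁ = [ln(100/150) + (0.008 + 0.41²/2)·0.3333] / 0.2367 = [-0.4055 + 0.0307] / 0.2367 = -1.5833 which rounds to -1.58
N(d₁) = N(-1.58) = 0.0571
Δ_put = N(d₁) − 1 = 0.0571 − 1 = -0.9429

-0.9429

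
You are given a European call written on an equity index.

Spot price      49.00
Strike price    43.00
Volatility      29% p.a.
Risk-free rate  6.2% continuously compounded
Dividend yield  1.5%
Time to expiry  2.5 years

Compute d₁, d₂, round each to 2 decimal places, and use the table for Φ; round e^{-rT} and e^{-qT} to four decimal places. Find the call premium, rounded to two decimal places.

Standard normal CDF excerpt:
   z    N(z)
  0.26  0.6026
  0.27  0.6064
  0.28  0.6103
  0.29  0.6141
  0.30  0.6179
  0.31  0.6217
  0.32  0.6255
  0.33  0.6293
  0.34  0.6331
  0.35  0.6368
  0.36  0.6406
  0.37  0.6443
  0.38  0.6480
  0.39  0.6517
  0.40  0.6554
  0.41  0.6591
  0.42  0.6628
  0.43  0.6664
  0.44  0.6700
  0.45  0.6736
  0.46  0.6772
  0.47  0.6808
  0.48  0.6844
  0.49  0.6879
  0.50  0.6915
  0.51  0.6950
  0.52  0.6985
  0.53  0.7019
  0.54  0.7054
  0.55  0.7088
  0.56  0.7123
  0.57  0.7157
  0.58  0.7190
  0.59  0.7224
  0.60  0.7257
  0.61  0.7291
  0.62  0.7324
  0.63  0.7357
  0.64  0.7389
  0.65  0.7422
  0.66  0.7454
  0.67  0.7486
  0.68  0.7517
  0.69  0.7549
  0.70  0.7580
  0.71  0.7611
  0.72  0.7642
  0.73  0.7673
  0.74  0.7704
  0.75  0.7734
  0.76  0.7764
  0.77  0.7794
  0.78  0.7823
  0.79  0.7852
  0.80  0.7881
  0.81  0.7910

T = 2.5;  σ√T = 0.4585
d₁ = [ln(49/43) + (0.062 − 0.015 + 0.29²/2)·2.5] / 0.4585 = [0.1306 + 0.2226] / 0.4585 = 0.7704 ⇒ 0.77
d₂ = d₁ − σ√T = 0.7704 − 0.4585 = 0.3119 ⇒ 0.31
exp(−qT) = exp(−0.015·2.5) = 0.9632;  exp(−rT) = exp(−0.062·2.5) = 0.8564
N(d₁) = N(0.77) = 0.7794;  N(d₂) = N(0.31) = 0.6217
C = 49·0.9632·0.7794 − 43·0.8564·0.6217 = 36.7852 − 22.8942 = 13.8910

13.89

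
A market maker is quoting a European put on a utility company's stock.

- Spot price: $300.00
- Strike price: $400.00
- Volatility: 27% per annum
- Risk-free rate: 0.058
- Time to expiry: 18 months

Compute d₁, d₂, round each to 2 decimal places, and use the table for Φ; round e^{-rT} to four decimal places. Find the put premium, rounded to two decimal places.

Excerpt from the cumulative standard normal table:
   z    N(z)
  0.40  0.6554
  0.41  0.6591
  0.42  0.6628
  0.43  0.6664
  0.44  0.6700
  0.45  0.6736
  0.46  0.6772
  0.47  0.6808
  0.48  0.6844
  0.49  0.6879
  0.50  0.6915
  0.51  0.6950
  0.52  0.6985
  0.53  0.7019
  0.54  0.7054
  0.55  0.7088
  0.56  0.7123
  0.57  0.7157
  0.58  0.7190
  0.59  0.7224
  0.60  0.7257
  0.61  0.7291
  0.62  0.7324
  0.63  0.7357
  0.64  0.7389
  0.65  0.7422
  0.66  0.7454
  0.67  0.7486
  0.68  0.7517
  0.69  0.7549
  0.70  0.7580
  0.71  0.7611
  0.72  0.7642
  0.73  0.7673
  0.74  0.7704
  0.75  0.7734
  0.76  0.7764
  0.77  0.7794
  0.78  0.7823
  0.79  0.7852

$84.79

σ√T = 0.27·√1.5 = 0.3307
ln(S/K) + (r + σ²/2)T = ln(300/400) + (0.058 + 0.27²/2)·1.5 = -0.2877 + 0.1417 = -0.1460
d₁ = -0.1460 / 0.3307 = -0.4415 which rounds to -0.44
d₂ = d₁ − σ√T = -0.4415 − 0.3307 = -0.7722 which rounds to -0.77
exp(−rT) = exp(−0.058·1.5) = 0.9167
P = 400·0.9167·N(0.77) − 300·N(0.44) = 400·0.9167·0.7794 − 300·0.6700 = 285.7904 − 201.0000 = 84.7904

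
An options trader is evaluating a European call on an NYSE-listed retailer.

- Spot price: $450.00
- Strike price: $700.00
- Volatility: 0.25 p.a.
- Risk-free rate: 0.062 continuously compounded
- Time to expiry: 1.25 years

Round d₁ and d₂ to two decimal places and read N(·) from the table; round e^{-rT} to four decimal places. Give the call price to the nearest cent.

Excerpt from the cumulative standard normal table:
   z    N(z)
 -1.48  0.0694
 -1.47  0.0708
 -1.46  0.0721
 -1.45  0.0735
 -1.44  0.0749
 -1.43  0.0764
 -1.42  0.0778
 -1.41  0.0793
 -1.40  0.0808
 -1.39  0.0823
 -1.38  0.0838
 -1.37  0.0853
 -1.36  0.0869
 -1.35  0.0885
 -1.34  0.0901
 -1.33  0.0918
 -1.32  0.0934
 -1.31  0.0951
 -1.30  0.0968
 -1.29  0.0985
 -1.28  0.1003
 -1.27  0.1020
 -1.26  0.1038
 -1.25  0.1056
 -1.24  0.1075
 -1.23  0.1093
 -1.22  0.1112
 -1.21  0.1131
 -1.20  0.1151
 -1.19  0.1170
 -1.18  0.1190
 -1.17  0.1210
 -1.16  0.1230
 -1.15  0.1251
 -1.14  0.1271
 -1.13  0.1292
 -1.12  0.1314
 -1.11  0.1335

$6.83

σ√T = 0.25·√1.25 = 0.2795
d₁ = [ln(450/700) + (0.062 + ½·0.25²)·1.25] / (σ√T) = (-0.4418 + 0.1166) / 0.2795 = -1.1637 → -1.16
d₂ = -1.1637 − 0.2795 = -1.4432 → -1.44
e^(−rT) = e^(−0.062·1.25) = 0.9254
C = 450·N(-1.16) − 700·0.9254·N(-1.44) = 450·0.1230 − 700·0.9254·0.0749 = 55.3500 − 48.5187 = 6.8313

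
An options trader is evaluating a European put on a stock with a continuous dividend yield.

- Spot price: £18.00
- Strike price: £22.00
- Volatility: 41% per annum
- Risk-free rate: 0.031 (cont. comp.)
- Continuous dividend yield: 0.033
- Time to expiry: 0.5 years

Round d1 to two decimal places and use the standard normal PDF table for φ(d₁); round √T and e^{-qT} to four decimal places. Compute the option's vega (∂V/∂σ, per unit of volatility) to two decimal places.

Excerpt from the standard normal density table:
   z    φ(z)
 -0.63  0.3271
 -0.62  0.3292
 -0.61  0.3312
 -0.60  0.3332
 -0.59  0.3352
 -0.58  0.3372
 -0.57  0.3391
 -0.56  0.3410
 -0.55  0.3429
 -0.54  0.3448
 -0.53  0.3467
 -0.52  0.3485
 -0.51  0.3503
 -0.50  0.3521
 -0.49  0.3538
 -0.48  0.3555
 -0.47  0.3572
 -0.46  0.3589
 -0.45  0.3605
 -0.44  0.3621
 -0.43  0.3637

4.29

σ√T = 0.41·√0.5 = 0.2899
ln(S/K) + (r − q + σ²/2)T = ln(18/22) + (0.031 − 0.033 + 0.41²/2)·0.5 = -0.2007 + 0.0410 = -0.1596
d₁ = -0.1596 / 0.2899 = -0.5507 → -0.55
√T = √0.5 = 0.7071
φ(d₁) = φ(-0.55) = 0.3429
e^(−qT) = e^(−0.033·0.5) = 0.9836
vega = S·e^(−qT)·φ(d₁)·√T = 18·0.9836·0.3429·0.7071 = 4.2928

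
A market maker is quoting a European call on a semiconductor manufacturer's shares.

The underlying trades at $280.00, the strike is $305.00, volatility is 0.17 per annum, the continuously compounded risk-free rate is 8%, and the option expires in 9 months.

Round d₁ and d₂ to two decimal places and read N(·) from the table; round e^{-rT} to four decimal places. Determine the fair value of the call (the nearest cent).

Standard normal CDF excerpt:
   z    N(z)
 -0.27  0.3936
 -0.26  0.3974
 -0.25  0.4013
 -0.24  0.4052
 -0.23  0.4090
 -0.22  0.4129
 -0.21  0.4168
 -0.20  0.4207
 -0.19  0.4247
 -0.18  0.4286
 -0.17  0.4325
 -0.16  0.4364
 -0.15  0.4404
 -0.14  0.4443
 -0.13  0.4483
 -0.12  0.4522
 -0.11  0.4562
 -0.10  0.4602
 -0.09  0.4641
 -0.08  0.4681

$13.58

σ√T = 0.17 × 0.8660 = 0.1472
d₁ = [ln(280/305) + (0.08 + 0.17²/2)·0.75] / 0.1472 = [-0.0855 + 0.0708] / 0.1472 = -0.0997 which rounds to -0.10
d₂ = d₁ − σ√T = -0.0997 − 0.1472 = -0.2470 which rounds to -0.25
exp(−rT) = exp(−0.08·0.75) = 0.9418
N(d₁) = N(-0.10) = 0.4602;  N(d₂) = N(-0.25) = 0.4013
C = 280·0.4602 − 305·0.9418·0.4013 = 128.8560 − 115.2730 = 13.5830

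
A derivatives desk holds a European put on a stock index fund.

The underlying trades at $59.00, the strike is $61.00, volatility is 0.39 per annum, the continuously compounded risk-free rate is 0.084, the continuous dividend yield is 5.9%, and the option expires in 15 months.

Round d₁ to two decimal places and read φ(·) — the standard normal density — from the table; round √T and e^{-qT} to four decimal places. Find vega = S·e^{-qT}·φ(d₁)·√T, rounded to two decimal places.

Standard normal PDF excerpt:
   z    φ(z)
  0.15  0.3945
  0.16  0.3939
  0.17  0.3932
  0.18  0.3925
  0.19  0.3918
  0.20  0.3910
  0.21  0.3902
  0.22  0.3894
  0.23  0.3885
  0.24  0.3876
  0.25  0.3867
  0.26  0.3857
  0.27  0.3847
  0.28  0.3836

σ√T = 0.39 × 1.1180 = 0.4360
d₁ = [ln(59/61) + (0.084 − 0.059 + ½·0.39²)·1.25] / (σ√T) = (-0.0333 + 0.1263) / 0.4360 = 0.2132 ⇒ 0.21
√T = √1.25 = 1.1180
φ(d₁) = φ(0.21) = 0.3902
exp(−qT) = exp(−0.059·1.25) = 0.9289
vega = S·exp(−qT)·φ(d₁)·√T = 59·0.9289·0.3902·1.1180 = 23.9084
(Call and put vega coincide under Black-Scholes.)

23.91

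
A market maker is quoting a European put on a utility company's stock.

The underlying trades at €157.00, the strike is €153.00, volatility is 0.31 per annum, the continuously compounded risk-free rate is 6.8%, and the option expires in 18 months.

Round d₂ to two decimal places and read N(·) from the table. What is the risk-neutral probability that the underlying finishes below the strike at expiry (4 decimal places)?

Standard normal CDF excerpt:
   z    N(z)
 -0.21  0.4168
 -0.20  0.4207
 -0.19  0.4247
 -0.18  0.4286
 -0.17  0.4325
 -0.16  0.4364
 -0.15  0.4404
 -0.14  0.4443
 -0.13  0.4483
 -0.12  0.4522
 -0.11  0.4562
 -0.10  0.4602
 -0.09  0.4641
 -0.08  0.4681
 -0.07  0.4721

0.4404

T = 1.5;  σ√T = 0.3797
d₁ = [ln(157/153) + (0.068 + 0.31²/2)·1.5] / 0.3797 = [0.0258 + 0.1741] / 0.3797 = 0.5265 ≈ 0.53
d₂ = d₁ − σ√T = 0.5265 − 0.3797 = 0.1468 ≈ 0.15
Risk-neutral Pr[S_T < K] = N(−d₂) = N(-0.15) = 0.4404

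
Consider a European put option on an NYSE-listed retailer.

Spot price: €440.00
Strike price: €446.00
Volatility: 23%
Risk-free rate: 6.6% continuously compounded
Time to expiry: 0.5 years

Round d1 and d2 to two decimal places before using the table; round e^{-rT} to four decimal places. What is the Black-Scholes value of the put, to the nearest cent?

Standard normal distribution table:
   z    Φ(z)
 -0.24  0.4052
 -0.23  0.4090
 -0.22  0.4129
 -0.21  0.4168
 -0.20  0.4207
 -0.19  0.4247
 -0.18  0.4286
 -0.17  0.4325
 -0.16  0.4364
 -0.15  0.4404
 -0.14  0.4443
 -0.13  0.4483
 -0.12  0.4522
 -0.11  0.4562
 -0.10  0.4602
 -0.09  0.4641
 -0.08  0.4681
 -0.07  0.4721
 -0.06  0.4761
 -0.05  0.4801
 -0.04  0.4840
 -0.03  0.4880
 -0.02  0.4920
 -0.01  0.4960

σ√T = 0.23 × 0.7071 = 0.1626
ln(S/K) + (r + σ²/2)T = ln(440/446) + (0.066 + 0.23²/2)·0.5 = -0.0135 + 0.0462 = 0.0327
d₁ = 0.0327 / 0.1626 = 0.2009 → 0.20
d₂ = d₁ − σ√T = 0.2009 − 0.1626 = 0.0383 → 0.04
e^(−rT) = e^(−0.066·0.5) = 0.9675
P = 446·0.9675·N(-0.04) − 440·N(-0.20) = 446·0.9675·0.4840 − 440·0.4207 = 208.8484 − 185.1080 = 23.7404

€23.74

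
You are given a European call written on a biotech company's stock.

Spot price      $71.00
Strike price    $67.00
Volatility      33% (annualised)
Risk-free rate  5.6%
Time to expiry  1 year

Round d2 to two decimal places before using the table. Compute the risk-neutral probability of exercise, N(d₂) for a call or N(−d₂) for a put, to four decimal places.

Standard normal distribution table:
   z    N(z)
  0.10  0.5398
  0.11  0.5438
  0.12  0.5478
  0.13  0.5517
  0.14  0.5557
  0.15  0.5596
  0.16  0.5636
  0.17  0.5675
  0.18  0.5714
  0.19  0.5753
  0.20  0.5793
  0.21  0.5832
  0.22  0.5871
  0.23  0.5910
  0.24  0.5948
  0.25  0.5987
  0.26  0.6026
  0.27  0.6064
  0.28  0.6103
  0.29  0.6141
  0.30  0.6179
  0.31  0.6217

0.5714

σ√T = 0.33·√1 = 0.3300
d₁ = [ln(71/67) + (0.056 + 0.33²/2)·1] / 0.3300 = [0.0580 + 0.1105] / 0.3300 = 0.5104 which rounds to 0.51
d₂ = d₁ − σ√T = 0.5104 − 0.3300 = 0.1804 which rounds to 0.18
Pr(exercise) under Q = N(d₂) = 0.5714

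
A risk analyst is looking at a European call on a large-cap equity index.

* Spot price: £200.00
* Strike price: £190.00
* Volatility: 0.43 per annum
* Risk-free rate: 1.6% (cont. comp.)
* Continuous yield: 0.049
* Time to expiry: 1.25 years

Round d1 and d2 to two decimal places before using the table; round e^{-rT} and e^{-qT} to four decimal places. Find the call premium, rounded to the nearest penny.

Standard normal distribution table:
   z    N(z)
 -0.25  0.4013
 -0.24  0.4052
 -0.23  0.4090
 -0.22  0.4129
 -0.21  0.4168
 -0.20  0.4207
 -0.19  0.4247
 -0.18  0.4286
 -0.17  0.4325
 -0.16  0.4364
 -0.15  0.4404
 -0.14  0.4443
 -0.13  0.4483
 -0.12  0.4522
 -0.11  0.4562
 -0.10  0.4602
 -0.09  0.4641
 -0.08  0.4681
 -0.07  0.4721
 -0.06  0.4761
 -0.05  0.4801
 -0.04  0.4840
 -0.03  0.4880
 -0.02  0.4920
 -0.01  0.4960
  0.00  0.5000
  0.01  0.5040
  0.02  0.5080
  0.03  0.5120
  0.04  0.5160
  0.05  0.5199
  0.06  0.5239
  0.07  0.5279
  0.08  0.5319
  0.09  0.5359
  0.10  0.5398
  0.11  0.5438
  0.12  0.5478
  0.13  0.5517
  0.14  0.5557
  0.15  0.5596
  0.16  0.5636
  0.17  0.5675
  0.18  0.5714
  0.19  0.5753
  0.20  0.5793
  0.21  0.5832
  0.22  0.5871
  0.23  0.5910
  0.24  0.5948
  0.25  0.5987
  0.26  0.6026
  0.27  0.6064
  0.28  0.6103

£36.46

σ√T = 0.43·√1.25 = 0.4808
d₁ = [ln(200/190) + (0.016 − 0.049 + 0.43²/2)·1.25] / 0.4808 = [0.0513 + 0.0743] / 0.4808 = 0.2613 ≈ 0.26
d₂ = d₁ − σ√T = 0.2613 − 0.4808 = -0.2195 ≈ -0.22
e^(−qT) = e^(−0.049·1.25) = 0.9406;  e^(−rT) = e^(−0.016·1.25) = 0.9802
C = 200·0.9406·N(0.26) − 190·0.9802·N(-0.22) = 200·0.9406·0.6026 − 190·0.9802·0.4129 = 113.3611 − 76.8977 = 36.4634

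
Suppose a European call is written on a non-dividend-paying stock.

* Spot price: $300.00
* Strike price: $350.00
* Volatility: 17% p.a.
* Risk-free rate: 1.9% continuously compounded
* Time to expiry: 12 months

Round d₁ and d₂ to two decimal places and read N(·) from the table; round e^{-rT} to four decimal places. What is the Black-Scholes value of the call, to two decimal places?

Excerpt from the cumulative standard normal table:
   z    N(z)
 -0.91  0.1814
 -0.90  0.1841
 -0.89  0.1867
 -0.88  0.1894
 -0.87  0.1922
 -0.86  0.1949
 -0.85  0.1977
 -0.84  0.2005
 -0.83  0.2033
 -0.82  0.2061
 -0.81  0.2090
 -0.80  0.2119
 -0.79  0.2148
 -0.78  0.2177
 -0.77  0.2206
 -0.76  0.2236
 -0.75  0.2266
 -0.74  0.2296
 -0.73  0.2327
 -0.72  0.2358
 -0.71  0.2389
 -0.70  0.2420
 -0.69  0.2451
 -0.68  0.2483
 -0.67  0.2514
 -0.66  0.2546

$6.63

σ√T = 0.17·√1 = 0.1700
d₁ = [ln(300/350) + (0.019 + 0.17²/2)·1] / 0.1700 = [-0.1542 + 0.0335] / 0.1700 = -0.7100 → -0.71
d₂ = d₁ − σ√T = -0.7100 − 0.1700 = -0.8800 → -0.88
exp(−rT) = exp(−0.019·1) = 0.9812
N(d₁) = N(-0.71) = 0.2389;  N(d₂) = N(-0.88) = 0.1894
C = 300·0.2389 − 350·0.9812·0.1894 = 71.6700 − 65.0437 = 6.6263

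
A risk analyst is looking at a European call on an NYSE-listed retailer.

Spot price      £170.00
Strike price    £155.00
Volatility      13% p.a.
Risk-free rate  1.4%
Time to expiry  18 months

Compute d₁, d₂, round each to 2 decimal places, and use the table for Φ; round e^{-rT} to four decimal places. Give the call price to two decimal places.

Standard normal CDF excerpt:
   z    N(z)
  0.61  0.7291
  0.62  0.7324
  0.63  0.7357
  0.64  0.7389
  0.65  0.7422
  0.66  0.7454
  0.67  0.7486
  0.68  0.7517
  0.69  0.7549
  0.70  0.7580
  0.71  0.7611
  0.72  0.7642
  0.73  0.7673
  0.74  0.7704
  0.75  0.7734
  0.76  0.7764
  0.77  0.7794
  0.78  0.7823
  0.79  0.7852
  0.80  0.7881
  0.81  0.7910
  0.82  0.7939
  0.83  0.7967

σ√T = 0.13·√1.5 = 0.1592
d₁ = [ln(170/155) + (0.014 + 0.13²/2)·1.5] / 0.1592 = [0.0924 + 0.0337] / 0.1592 = 0.7917 → 0.79
d₂ = d₁ − σ√T = 0.7917 − 0.1592 = 0.6325 → 0.63
exp(−rT) = exp(−0.014·1.5) = 0.9792
C = 170·N(0.79) − 155·0.9792·N(0.63) = 170·0.7852 − 155·0.9792·0.7357 = 133.4840 − 111.6616 = 21.8224

£21.82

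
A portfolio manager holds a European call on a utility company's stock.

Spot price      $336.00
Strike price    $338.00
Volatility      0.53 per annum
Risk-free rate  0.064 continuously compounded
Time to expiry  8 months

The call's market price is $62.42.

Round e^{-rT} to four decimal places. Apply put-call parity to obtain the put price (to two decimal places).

$50.29

exp(−rT) = exp(−0.064·0.6667) = 0.9582
Put-call parity: C − P = S − K·e^(−rT) = 336 − 338·0.9582 = 336 − 323.8716 = 12.1284
P = C − (C − P) = 62.42 − (12.1284) = 50.2916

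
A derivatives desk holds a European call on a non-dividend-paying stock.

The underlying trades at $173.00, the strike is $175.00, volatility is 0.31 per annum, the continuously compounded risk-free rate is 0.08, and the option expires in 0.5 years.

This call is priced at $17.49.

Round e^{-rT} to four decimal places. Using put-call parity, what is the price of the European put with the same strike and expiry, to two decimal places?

exp(−rT) = exp(−0.08·0.5) = 0.9608
Put-call parity: C − P = S − K·e^(−rT) = 173 − 175·0.9608 = 173 − 168.1400 = 4.8600
P = C − (C − P) = 17.49 − (4.8600) = 12.6300

$12.63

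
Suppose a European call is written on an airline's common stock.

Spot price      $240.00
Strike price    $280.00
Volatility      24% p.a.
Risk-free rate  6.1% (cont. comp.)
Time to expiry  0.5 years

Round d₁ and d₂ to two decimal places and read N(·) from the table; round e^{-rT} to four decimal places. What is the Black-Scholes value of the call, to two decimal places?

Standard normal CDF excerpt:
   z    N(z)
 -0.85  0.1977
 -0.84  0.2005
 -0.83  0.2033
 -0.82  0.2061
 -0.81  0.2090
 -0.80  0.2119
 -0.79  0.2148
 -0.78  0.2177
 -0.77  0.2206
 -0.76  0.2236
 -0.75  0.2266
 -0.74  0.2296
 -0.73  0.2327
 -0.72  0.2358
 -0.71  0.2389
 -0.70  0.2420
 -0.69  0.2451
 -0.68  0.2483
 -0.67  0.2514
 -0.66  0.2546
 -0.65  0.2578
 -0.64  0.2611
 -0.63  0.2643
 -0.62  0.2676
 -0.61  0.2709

T = 0.5;  σ√T = 0.1697
d₁ = [ln(240/280) + (0.061 + 0.24²/2)·0.5] / 0.1697 = [-0.1542 + 0.0449] / 0.1697 = -0.6438 → -0.64
d₂ = d₁ − σ√T = -0.6438 − 0.1697 = -0.8135 → -0.81
exp(−rT) = exp(−0.061·0.5) = 0.9700
N(d₁) = N(-0.64) = 0.2611;  N(d₂) = N(-0.81) = 0.2090
C = 240·0.2611 − 280·0.9700·0.2090 = 62.6640 − 56.7644 = 5.8996

$5.90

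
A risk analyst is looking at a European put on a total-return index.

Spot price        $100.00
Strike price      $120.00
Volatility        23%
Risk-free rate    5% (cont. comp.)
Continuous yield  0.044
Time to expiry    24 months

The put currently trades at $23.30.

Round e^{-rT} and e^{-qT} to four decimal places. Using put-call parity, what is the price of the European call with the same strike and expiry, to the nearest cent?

$6.30

e^(−qT) = e^(−0.044·2) = 0.9158;  e^(−rT) = e^(−0.05·2) = 0.9048
Put-call parity: C − P = S·e^(−qT) − K·e^(−rT) = 100·0.9158 − 120·0.9048 = 91.5800 − 108.5760 = -16.9960
C = P + (C − P) = 23.30 + (-16.9960) = 6.3040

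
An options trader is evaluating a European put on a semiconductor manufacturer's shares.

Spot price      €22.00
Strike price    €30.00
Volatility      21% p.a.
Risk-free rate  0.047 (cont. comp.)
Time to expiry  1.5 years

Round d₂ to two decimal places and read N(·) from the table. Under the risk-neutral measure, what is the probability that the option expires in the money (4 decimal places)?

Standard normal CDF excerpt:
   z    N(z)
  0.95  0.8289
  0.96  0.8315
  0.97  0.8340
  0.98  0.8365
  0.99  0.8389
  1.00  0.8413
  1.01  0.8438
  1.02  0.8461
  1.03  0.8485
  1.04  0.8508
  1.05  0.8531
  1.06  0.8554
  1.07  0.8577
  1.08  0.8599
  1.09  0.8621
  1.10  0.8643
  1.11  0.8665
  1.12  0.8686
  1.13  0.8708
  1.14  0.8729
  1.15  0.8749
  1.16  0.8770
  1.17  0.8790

0.8554

σ√T = 0.21 × 1.2247 = 0.2572
d₁ = [ln(22/30) + (0.047 + 0.21²/2)·1.5] / 0.2572 = [-0.3102 + 0.1036] / 0.2572 = -0.8032 → -0.80
d₂ = d₁ − σ√T = -0.8032 − 0.2572 = -1.0604 → -1.06
Risk-neutral Pr[S_T < K] = N(−d₂) = N(1.06) = 0.8554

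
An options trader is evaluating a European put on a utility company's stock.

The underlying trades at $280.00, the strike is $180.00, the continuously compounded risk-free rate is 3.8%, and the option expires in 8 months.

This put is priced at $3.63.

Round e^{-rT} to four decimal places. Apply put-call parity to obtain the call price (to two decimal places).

$108.13

e^(−rT) = e^(−0.038·0.6667) = 0.9750
Put-call parity: C − P = S − K·e^(−rT) = 280 − 180·0.9750 = 280 − 175.5000 = 104.5000
C = P + (C − P) = 3.63 + (104.5000) = 108.1300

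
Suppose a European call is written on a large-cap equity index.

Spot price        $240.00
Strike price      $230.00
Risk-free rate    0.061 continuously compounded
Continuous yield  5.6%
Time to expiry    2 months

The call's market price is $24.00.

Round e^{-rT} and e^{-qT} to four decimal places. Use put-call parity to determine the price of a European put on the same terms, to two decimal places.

$13.91

exp(−qT) = exp(−0.056·0.1667) = 0.9907;  exp(−rT) = exp(−0.061·0.1667) = 0.9899
Put-call parity: C − P = S·e^(−qT) − K·e^(−rT) = 240·0.9907 − 230·0.9899 = 237.7680 − 227.6770 = 10.0910
P = C − (C − P) = 24.00 − (10.0910) = 13.9090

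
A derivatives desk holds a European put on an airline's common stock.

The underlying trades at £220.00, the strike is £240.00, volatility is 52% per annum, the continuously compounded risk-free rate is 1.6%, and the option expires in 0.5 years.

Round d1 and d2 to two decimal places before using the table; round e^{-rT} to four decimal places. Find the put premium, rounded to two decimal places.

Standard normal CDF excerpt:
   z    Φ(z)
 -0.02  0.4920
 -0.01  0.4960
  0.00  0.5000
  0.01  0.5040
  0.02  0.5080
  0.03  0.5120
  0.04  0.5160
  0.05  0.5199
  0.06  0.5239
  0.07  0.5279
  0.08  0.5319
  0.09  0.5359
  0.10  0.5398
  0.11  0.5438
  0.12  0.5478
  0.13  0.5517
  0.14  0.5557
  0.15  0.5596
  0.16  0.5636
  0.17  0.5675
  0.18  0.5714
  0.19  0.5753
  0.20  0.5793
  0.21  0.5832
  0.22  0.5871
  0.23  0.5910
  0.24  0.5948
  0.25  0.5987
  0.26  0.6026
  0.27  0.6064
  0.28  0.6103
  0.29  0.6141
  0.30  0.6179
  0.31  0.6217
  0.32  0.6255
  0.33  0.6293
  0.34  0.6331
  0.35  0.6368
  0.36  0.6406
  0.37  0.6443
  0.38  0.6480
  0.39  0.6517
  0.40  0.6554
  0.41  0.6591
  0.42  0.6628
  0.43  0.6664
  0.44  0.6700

T = 0.5;  σ√T = 0.3677
d₁ = [ln(220/240) + (0.016 + 0.52²/2)·0.5] / 0.3677 = [-0.0870 + 0.0756] / 0.3677 = -0.0310 which rounds to -0.03
d₂ = d₁ − σ√T = -0.0310 − 0.3677 = -0.3987 which rounds to -0.40
e^(−rT) = e^(−0.016·0.5) = 0.9920
N(−d₂) = N(0.40) = 0.6554;  N(−d₁) = N(0.03) = 0.5120
P = 240·0.9920·0.6554 − 220·0.5120 = 156.0376 − 112.6400 = 43.3976

£43.40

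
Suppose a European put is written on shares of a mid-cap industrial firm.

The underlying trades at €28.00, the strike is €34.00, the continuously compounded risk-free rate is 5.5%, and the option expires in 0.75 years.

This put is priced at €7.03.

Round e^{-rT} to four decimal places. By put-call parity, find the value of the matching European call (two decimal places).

€2.40

exp(−rT) = exp(−0.055·0.75) = 0.9596
Put-call parity: C − P = S − K·e^(−rT) = 28 − 34·0.9596 = 28 − 32.6264 = -4.6264
C = P + (C − P) = 7.03 + (-4.6264) = 2.4036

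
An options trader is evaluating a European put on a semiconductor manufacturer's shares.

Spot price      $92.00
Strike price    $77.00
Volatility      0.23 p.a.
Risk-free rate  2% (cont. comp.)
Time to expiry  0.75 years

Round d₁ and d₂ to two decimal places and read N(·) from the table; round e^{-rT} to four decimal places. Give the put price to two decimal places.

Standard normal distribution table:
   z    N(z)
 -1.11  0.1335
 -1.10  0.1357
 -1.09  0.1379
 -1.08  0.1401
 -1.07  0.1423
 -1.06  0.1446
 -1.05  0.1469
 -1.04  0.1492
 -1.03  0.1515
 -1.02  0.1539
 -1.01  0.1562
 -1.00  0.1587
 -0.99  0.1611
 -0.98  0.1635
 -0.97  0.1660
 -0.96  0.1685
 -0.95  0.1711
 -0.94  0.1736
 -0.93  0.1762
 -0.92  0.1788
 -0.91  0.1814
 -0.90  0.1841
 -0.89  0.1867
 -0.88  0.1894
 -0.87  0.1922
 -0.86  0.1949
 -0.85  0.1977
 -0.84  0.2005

$1.49

T = 0.75;  σ√T = 0.1992
d₁ = [ln(92/77) + (0.02 + 0.23²/2)·0.75] / 0.1992 = [0.1780 + 0.0348] / 0.1992 = 1.0685 ⇒ 1.07
d₂ = d₁ − σ√T = 1.0685 − 0.1992 = 0.8693 ⇒ 0.87
e^(−rT) = e^(−0.02·0.75) = 0.9851
N(−d₂) = N(-0.87) = 0.1922;  N(−d₁) = N(-1.07) = 0.1423
P = 77·0.9851·0.1922 − 92·0.1423 = 14.5789 − 13.0916 = 1.4873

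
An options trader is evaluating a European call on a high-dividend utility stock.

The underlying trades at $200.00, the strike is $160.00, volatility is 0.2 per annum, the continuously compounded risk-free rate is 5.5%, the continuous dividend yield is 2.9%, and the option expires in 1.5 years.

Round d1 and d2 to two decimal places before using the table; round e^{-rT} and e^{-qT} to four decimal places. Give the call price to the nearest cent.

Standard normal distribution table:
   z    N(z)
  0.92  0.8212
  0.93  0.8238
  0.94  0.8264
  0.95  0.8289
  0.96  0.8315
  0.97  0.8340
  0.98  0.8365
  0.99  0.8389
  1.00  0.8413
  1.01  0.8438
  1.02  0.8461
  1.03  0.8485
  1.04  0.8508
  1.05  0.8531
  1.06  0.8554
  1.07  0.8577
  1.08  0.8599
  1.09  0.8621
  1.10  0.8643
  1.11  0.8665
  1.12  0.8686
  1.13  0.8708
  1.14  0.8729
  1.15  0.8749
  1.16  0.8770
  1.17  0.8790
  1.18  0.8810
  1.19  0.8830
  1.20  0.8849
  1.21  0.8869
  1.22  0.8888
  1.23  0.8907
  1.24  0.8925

$46.96

σ√T = 0.2 × 1.2247 = 0.2449
ln(S/K) + (r − q + σ²/2)T = ln(200/160) + (0.055 − 0.029 + 0.2²/2)·1.5 = 0.2231 + 0.0690 = 0.2921
d₁ = 0.2921 / 0.2449 = 1.1927 which rounds to 1.19
d₂ = d₁ − σ√T = 1.1927 − 0.2449 = 0.9477 which rounds to 0.95
exp(−qT) = exp(−0.029·1.5) = 0.9574;  exp(−rT) = exp(−0.055·1.5) = 0.9208
N(d₁) = N(1.19) = 0.8830;  N(d₂) = N(0.95) = 0.8289
C = 200·0.9574·0.8830 − 160·0.9208·0.8289 = 169.0768 − 122.1202 = 46.9567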